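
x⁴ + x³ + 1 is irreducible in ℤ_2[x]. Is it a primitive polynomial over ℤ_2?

Yes

Write f(x) = x⁴ + x³ + 1.
|GF(2^4)^×| = 2^4 − 1 = 15. Prime factorization: 15 = 3·5.
f is primitive ⇔ x has order 15 in GF(2)[x]/(f), i.e. x^(15/q) ≠ 1 for each prime q | 15.
x^(5) mod f = x³ + x + 1.
x^(3) mod f = x³.
None equal 1, so x has full order 15; f is primitive.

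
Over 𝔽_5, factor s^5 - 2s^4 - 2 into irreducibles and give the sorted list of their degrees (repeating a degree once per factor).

Write h(s) = s^5 - 2s^4 - 2.
Roots in 𝔽_5: h(0) = 3; h(1) = 2; h(2) = 3; h(3) = 4; h(4) = 0 → root.
Linear factors from roots: (s + 1).
Complete factorization: h(s) = (s + 1)·(s^2 - 2s - 1)·(s^2 - s + 2).
Factor degrees with multiplicity: 1 + 2 + 2 = 5.

1, 2, 2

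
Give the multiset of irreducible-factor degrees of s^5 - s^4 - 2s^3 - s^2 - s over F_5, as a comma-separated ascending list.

Write f(s) = s^5 - s^4 - 2s^3 - s^2 - s.
Roots in F_5: f(0) = 0 → root; f(1) = 1; f(2) = 4; f(3) = 1; f(4) = 0 → root.
Linear factors from roots: (s), (s + 1).
Complete factorization: f(s) = (s)·(s + 1)·(s^3 - 2s^2 - 1).
Factor degrees with multiplicity: 1 + 1 + 3 = 5.

1, 1, 3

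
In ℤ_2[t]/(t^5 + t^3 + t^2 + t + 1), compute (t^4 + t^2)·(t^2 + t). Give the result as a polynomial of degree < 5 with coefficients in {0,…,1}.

Multiply in ℤ_2[t]: (t^4 + t^2)·(t^2 + t) = t^6 + t^5 + t^4 + t^3.
Reduce using t^5 ≡ t^3 + t^2 + t + 1 (mod t^5 + t^3 + t^2 + t + 1).
Reduced: t^3 + 1.

t^3 + 1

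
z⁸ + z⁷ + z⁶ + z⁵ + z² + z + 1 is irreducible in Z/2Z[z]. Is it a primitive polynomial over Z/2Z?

Yes

Write f(z) = z⁸ + z⁷ + z⁶ + z⁵ + z² + z + 1.
|GF(2^8)^×| = 2^8 − 1 = 255. Prime factorization: 255 = 3·5·17.
f is primitive ⇔ z has order 255 in GF(2)[z]/(f), i.e. z^(255/q) ≠ 1 for each prime q | 255.
z^(85) mod f = z⁷ + z² + 1.
z^(51) mod f = z⁶ + z⁵ + z⁴ + z³ + z² + z.
z^(15) mod f = z⁷ + z⁶ + z³ + z² + 1.
None equal 1, so z has full order 255; f is primitive.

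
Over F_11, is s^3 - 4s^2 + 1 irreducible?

Yes

Write g(s) = s^3 - 4s^2 + 1.
Check each element of F_11 for a root: g(0)=1, g(1)=9, g(2)=4, g(3)=3, g(4)=1, g(5)=4, g(6)=7, g(7)=5, g(8)=4, g(9)=10, g(10)=7.
No roots. A degree-3 polynomial over a field with no linear factor is irreducible.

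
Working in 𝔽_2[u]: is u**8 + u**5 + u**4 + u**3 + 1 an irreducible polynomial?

Write f(u) = u**8 + u**5 + u**4 + u**3 + 1.
Check for roots in 𝔽_2: f(0) = 1; f(1) = 1.
No roots, so no linear factors.
Monic irreducibles of degree 2 over GF(2): u**2 + u + 1.
None of them divide f (all give nonzero remainder).
Monic irreducibles of degree 3 over GF(2): u**3 + u + 1, u**3 + u**2 + 1.
None of them divide f (all give nonzero remainder).
Monic irreducibles of degree 4 over GF(2): u**4 + u + 1, u**4 + u**3 + 1, u**4 + u**3 + u**2 + u + 1.
None of them divide f (all give nonzero remainder).
No irreducible factor of degree ≤ 4 exists, so f is irreducible over GF(2).

Yes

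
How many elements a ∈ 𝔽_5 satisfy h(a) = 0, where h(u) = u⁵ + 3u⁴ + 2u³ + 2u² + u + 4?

Evaluate at each of the 5 elements of 𝔽_5:
h(0) = 4; h(1) = 3; h(2) = 0 → root; h(3) = 0 → root; h(4) = 0 → root.
Roots: {2, 3, 4}.

3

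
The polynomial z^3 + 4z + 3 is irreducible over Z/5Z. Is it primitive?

Yes

Write f(z) = z^3 + 4z + 3.
|GF(5^3)^×| = 5^3 − 1 = 124. Prime factorization: 124 = 2^2·31.
f is primitive ⇔ z has order 124 in GF(5)[z]/(f), i.e. z^(124/q) ≠ 1 for each prime q | 124.
z^(62) mod f = 4.
z^(4) mod f = z^2 + 2z.
None equal 1, so z has full order 124; f is primitive.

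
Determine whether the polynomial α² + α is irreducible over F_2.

No

Write P(α) = α² + α.
Check for roots in F_2: P(0) = 0 → root; P(1) = 0 → root.
P(0) = 0, so (α) divides P(α); P is reducible.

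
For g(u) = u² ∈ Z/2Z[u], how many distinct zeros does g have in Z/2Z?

1

Evaluate at each of the 2 elements of Z/2Z:
g(0) = 0 → root; g(1) = 1.
Roots: {0}.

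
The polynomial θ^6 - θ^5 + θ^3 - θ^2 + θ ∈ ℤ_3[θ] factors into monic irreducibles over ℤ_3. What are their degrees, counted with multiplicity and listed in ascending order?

1, 2, 3

Write f(θ) = θ^6 - θ^5 + θ^3 - θ^2 + θ.
Roots in ℤ_3: f(0) = 0 → root; f(1) = 1; f(2) = 2.
Linear factors from roots: (θ).
Complete factorization: f(θ) = (θ)·(θ^2 + θ - 1)·(θ^3 + θ^2 - 1).
Factor degrees with multiplicity: 1 + 2 + 3 = 6.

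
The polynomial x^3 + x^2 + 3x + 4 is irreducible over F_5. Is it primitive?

Write f(x) = x^3 + x^2 + 3x + 4.
|GF(5^3)^×| = 5^3 − 1 = 124. Prime factorization: 124 = 2^2·31.
f is primitive ⇔ x has order 124 in GF(5)[x]/(f), i.e. x^(124/q) ≠ 1 for each prime q | 124.
x^(62) mod f = 1
x^(4) mod f = 3x^2 + 4x + 4.
Since x^(62) = 1, the order of x divides 62 < 124; not primitive.

No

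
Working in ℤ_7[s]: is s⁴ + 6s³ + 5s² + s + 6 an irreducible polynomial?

Write g(s) = s⁴ + 6s³ + 5s² + s + 6.
Check for roots in ℤ_7: g(0) = 6; g(1) = 5; g(2) = 1; g(3) = 3; g(4) = 2; g(5) = 6; g(6) = 5.
No roots, so no linear factors.
Degree-2 irreducible divisors: test the 21 monic irreducibles of degree 2 over GF(7).
None of them divide g (all give nonzero remainder).
No irreducible factor of degree ≤ 2 exists, so g is irreducible over GF(7).

Yes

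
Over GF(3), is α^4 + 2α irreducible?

Write g(α) = α^4 + 2α.
Check for roots in GF(3): g(0) = 0 → root; g(1) = 0 → root; g(2) = 2.
g(0) = 0, so (α) divides g(α); g is reducible.

No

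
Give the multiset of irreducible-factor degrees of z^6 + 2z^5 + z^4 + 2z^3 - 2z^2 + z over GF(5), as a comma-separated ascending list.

1, 1, 1, 1, 2

Write f(z) = z^6 + 2z^5 + z^4 + 2z^3 - 2z^2 + z.
Roots in GF(5): f(0) = 0 → root; f(1) = 0 → root; f(2) = 4; f(3) = 0 → root; f(4) = 0 → root.
Linear factors from roots: (z), (z - 1), (z + 2), (z + 1).
Complete factorization: f(z) = (z)·(z + 1)·(z + 2)·(z - 1)·(z^2 + 2).
Factor degrees with multiplicity: 1 + 1 + 1 + 1 + 2 = 6.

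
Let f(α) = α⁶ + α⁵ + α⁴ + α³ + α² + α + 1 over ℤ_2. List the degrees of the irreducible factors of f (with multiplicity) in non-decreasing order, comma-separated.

3, 3

Roots in ℤ_2: f(0) = 1; f(1) = 1.
Complete factorization: f(α) = (α³ + α + 1)·(α³ + α² + 1).
Factor degrees with multiplicity: 3 + 3 = 6.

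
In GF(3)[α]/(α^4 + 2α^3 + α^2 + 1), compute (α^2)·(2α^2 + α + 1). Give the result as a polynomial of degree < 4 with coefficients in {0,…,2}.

2α^2 + 1

Multiply in GF(3)[α]: (α^2)·(2α^2 + α + 1) = 2α^4 + α^3 + α^2.
Reduce using α^4 ≡ α^3 + 2α^2 + 2 (mod α^4 + 2α^3 + α^2 + 1).
Reduced: 2α^2 + 1.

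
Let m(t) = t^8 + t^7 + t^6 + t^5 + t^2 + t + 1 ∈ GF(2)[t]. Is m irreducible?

Yes

Check for roots in GF(2): m(0) = 1; m(1) = 1.
No roots, so no linear factors.
Monic irreducibles of degree 2 over GF(2): t^2 + t + 1.
None of them divide m (all give nonzero remainder).
Monic irreducibles of degree 3 over GF(2): t^3 + t + 1, t^3 + t^2 + 1.
None of them divide m (all give nonzero remainder).
Monic irreducibles of degree 4 over GF(2): t^4 + t + 1, t^4 + t^3 + 1, t^4 + t^3 + t^2 + t + 1.
None of them divide m (all give nonzero remainder).
No irreducible factor of degree ≤ 4 exists, so m is irreducible over GF(2).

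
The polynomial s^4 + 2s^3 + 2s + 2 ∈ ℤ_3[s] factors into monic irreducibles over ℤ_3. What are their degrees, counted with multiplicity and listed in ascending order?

Write g(s) = s^4 + 2s^3 + 2s + 2.
Roots in ℤ_3: g(0) = 2; g(1) = 1; g(2) = 2.
Complete factorization: g(s) = (s^2 + 1)·(s^2 + 2s + 2).
Factor degrees with multiplicity: 2 + 2 = 4.

2, 2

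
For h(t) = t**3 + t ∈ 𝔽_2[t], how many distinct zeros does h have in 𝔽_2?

Evaluate at each of the 2 elements of 𝔽_2:
h(0) = 0 → root; h(1) = 0 → root.
Roots: {0, 1}.

2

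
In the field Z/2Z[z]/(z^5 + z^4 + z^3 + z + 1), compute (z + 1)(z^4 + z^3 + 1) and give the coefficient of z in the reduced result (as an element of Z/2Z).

Multiply in Z/2Z[z]: (z + 1)·(z^4 + z^3 + 1) = z^5 + z^3 + z + 1.
Reduce using z^5 ≡ z^4 + z^3 + z + 1 (mod z^5 + z^4 + z^3 + z + 1).
Reduced: z^4.

0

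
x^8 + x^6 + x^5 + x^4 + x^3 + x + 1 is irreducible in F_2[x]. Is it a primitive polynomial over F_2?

No

Write f(x) = x^8 + x^6 + x^5 + x^4 + x^3 + x + 1.
|GF(2^8)^×| = 2^8 − 1 = 255. Prime factorization: 255 = 3·5·17.
f is primitive ⇔ x has order 255 in GF(2)[x]/(f), i.e. x^(255/q) ≠ 1 for each prime q | 255.
x^(85) mod f = 1
x^(51) mod f = x^6 + x^5 + x^4 + x^3.
x^(15) mod f = x^7 + x^5 + x^4 + x^3 + x^2.
Since x^(85) = 1, the order of x divides 85 < 255; not primitive.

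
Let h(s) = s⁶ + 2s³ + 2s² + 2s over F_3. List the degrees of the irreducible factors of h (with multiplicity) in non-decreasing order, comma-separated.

1, 2, 3

Roots in F_3: h(0) = 0 → root; h(1) = 1; h(2) = 2.
Linear factors from roots: (s).
Complete factorization: h(s) = (s)·(s² + 1)·(s³ + 2s + 2).
Factor degrees with multiplicity: 1 + 2 + 3 = 6.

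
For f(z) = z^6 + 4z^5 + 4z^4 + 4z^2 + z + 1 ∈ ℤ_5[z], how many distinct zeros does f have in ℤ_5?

Evaluate at each of the 5 elements of ℤ_5:
f(0) = 1; f(1) = 0 → root; f(2) = 0 → root; f(3) = 0 → root; f(4) = 0 → root.
Roots: {1, 2, 3, 4}.

4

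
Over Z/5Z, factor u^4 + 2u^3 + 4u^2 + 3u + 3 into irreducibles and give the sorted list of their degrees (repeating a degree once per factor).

Write h(u) = u^4 + 2u^3 + 4u^2 + 3u + 3.
Roots in Z/5Z: h(0) = 3; h(1) = 3; h(2) = 2; h(3) = 3; h(4) = 3.
Complete factorization: h(u) = (u^4 + 2u^3 + 4u^2 + 3u + 3).
Factor degrees with multiplicity: 4 = 4.

4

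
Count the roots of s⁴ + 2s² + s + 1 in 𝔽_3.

1

Write g(s) = s⁴ + 2s² + s + 1.
Evaluate at each of the 3 elements of 𝔽_3:
g(0) = 1; g(1) = 2; g(2) = 0 → root.
Roots: {2}.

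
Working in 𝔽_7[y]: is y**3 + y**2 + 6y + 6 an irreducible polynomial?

No

Write P(y) = y**3 + y**2 + 6y + 6.
Check for roots in 𝔽_7: P(0) = 6; P(1) = 0 → root; P(2) = 2; P(3) = 4; P(4) = 5; P(5) = 4; P(6) = 0 → root.
P(1) = 0, so (y − 1) divides P(y); P is reducible.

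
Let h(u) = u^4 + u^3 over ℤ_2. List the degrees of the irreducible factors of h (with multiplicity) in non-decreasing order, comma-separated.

1, 1, 1, 1

Roots in ℤ_2: h(0) = 0 → root; h(1) = 0 → root.
Linear factors from roots: (u), (u + 1).
Complete factorization: h(u) = (u + 1)·(u)^3.
Factor degrees with multiplicity: 1 + 1 + 1 + 1 = 4.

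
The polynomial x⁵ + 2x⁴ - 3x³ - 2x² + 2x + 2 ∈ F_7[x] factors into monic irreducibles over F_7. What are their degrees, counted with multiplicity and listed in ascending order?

1, 2, 2

Write h(x) = x⁵ + 2x⁴ - 3x³ - 2x² + 2x + 2.
Linear factors from roots: (x + 2).
Complete factorization: h(x) = (x + 2)·(x² + 2x + 3)·(x² - 2x - 2).
Factor degrees with multiplicity: 1 + 2 + 2 = 5.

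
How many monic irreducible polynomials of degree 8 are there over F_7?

Gauss's count: N_{7}(8) = (1/8) Σ_{d|8} μ(8/d)·7^d.
Divisors of 8: 1, 2, 4, 8; μ(8/d) for each: 0, 0, -1, 1.
Σ = − 7^4 + 7^8 = 5762400.
N = 5762400/8 = 720300.

720300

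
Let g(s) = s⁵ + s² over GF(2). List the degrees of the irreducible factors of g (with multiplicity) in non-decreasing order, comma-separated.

Roots in GF(2): g(0) = 0 → root; g(1) = 0 → root.
Linear factors from roots: (s), (s + 1).
Complete factorization: g(s) = (s + 1)·(s)^2·(s² + s + 1).
Factor degrees with multiplicity: 1 + 1 + 1 + 2 = 5.

1, 1, 1, 2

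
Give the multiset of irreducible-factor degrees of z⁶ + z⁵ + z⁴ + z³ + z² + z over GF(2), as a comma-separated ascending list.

1, 1, 2, 2

Write g(z) = z⁶ + z⁵ + z⁴ + z³ + z² + z.
Roots in GF(2): g(0) = 0 → root; g(1) = 0 → root.
Linear factors from roots: (z), (z + 1).
Complete factorization: g(z) = (z)·(z + 1)·(z² + z + 1)^2.
Factor degrees with multiplicity: 1 + 1 + 2 + 2 = 6.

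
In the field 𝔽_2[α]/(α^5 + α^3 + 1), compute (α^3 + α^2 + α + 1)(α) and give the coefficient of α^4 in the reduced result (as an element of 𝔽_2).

Multiply in 𝔽_2[α]: (α^3 + α^2 + α + 1)·(α) = α^4 + α^3 + α^2 + α.
Reduced: α^4 + α^3 + α^2 + α.

1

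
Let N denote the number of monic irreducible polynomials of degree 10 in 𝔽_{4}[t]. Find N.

Gauss's count: N_{4}(10) = (1/10) Σ_{d|10} μ(10/d)·4^d.
Divisors of 10: 1, 2, 5, 10; μ(10/d) for each: 1, -1, -1, 1.
Σ = 4^1 − 4^2 − 4^5 + 4^10 = 1047540.
N = 1047540/10 = 104754.

104754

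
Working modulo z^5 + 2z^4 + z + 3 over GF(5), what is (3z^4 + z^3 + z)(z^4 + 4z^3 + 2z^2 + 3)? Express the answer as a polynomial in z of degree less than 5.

Multiply in GF(5)[z]: (3z^4 + z^3 + z)·(z^4 + 4z^3 + 2z^2 + 3) = 3z^8 + 3z^7 + 3z^5 + 3z^4 + 3z.
Reduce using z^5 ≡ 3z^4 + 4z + 2 (mod z^5 + 2z^4 + z + 3).
Reduced: 3z^4 + 4z^3 + 3z^2 + 4z + 2.

3z^4 + 4z^3 + 3z^2 + 4z + 2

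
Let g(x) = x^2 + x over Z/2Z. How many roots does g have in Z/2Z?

2

Evaluate at each of the 2 elements of Z/2Z:
g(0) = 0 → root; g(1) = 0 → root.
Roots: {0, 1}.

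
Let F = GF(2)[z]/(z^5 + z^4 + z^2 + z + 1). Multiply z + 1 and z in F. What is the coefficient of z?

1

Multiply in GF(2)[z]: (z + 1)·(z) = z^2 + z.
Reduced: z^2 + z.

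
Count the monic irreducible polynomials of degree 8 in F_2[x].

x^(2^8) − x is the product of all monic irreducibles of degree dividing 8; Möbius inversion gives N = (1/8) Σ μ(8/d)·2^d.
Divisors of 8: 1, 2, 4, 8; μ(8/d) for each: 0, 0, -1, 1.
Σ = − 2^4 + 2^8 = 240.
N = 240/8 = 30.

30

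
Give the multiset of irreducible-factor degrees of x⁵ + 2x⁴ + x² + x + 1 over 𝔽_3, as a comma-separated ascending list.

Write f(x) = x⁵ + 2x⁴ + x² + x + 1.
Roots in 𝔽_3: f(0) = 1; f(1) = 0 → root; f(2) = 2.
Linear factors from roots: (x + 2).
Complete factorization: f(x) = (x + 2)·(x⁴ + x + 2).
Factor degrees with multiplicity: 1 + 4 = 5.

1, 4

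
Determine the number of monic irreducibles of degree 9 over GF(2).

56

Gauss's count: N_{2}(9) = (1/9) Σ_{d|9} μ(9/d)·2^d.
Divisors of 9: 1, 3, 9; μ(9/d) for each: 0, -1, 1.
Σ = − 2^3 + 2^9 = 504.
N = 504/9 = 56.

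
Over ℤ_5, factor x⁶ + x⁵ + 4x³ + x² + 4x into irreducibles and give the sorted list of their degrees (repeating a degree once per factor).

Write g(x) = x⁶ + x⁵ + 4x³ + x² + 4x.
Roots in ℤ_5: g(0) = 0 → root; g(1) = 1; g(2) = 0 → root; g(3) = 1; g(4) = 3.
Linear factors from roots: (x), (x + 3).
Complete factorization: g(x) = (x)·(x + 3)·(x² + 2)·(x² + 3x + 4).
Factor degrees with multiplicity: 1 + 1 + 2 + 2 = 6.

1, 1, 2, 2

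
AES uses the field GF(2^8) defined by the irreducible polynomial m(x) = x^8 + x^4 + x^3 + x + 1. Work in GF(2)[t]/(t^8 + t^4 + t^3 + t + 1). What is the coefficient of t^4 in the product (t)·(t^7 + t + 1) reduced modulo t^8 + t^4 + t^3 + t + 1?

Multiply in GF(2)[t]: (t)·(t^7 + t + 1) = t^8 + t^2 + t.
Reduce using t^8 ≡ t^4 + t^3 + t + 1 (mod t^8 + t^4 + t^3 + t + 1).
Reduced: t^4 + t^3 + t^2 + 1.

1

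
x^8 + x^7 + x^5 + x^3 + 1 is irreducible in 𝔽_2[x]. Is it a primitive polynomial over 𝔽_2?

Yes

Write f(x) = x^8 + x^7 + x^5 + x^3 + 1.
|GF(2^8)^×| = 2^8 − 1 = 255. Prime factorization: 255 = 3·5·17.
f is primitive ⇔ x has order 255 in GF(2)[x]/(f), i.e. x^(255/q) ≠ 1 for each prime q | 255.
x^(85) mod f = x^7 + x^6 + x^2 + x.
x^(51) mod f = x^7 + x^6 + x^4 + x^3 + x^2.
x^(15) mod f = x^3 + x^2.
None equal 1, so x has full order 255; f is primitive.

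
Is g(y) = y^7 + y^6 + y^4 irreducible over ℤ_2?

No

Check for roots in ℤ_2: g(0) = 0 → root; g(1) = 1.
g(0) = 0, so (y) divides g(y); g is reducible.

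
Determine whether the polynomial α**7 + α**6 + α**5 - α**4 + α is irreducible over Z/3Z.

No

Write h(α) = α**7 + α**6 + α**5 - α**4 + α.
Check for roots in Z/3Z: h(0) = 0 → root; h(1) = 0 → root; h(2) = 0 → root.
h(0) = 0, so (α) divides h(α); h is reducible.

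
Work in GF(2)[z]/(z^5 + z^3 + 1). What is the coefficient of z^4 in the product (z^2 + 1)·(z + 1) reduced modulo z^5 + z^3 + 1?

0

Multiply in GF(2)[z]: (z^2 + 1)·(z + 1) = z^3 + z^2 + z + 1.
Reduced: z^3 + z^2 + z + 1.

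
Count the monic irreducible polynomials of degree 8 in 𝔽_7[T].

x^(7^8) − x is the product of all monic irreducibles of degree dividing 8; Möbius inversion gives N = (1/8) Σ μ(8/d)·7^d.
Divisors of 8: 1, 2, 4, 8; μ(8/d) for each: 0, 0, -1, 1.
Σ = − 7^4 + 7^8 = 5762400.
N = 5762400/8 = 720300.

720300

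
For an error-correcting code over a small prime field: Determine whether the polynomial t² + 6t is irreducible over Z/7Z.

Write m(t) = t² + 6t.
Check for roots in Z/7Z: m(0) = 0 → root; m(1) = 0 → root; m(2) = 2; m(3) = 6; m(4) = 5; m(5) = 6; m(6) = 2.
m(0) = 0, so (t) divides m(t); m is reducible.

No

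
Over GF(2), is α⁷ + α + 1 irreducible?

Yes

Write P(α) = α⁷ + α + 1.
Check for roots in GF(2): P(0) = 1; P(1) = 1.
No roots, so no linear factors.
Monic irreducibles of degree 2 over GF(2): α² + α + 1.
None of them divide P (all give nonzero remainder).
Monic irreducibles of degree 3 over GF(2): α³ + α + 1, α³ + α² + 1.
None of them divide P (all give nonzero remainder).
No irreducible factor of degree ≤ 3 exists, so P is irreducible over GF(2).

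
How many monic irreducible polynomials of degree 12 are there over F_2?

335

x^(2^12) − x is the product of all monic irreducibles of degree dividing 12; Möbius inversion gives N = (1/12) Σ μ(12/d)·2^d.
Divisors of 12: 1, 2, 3, 4, 6, 12; μ(12/d) for each: 0, 1, 0, -1, -1, 1.
Σ = 2^2 − 2^4 − 2^6 + 2^12 = 4020.
N = 4020/12 = 335.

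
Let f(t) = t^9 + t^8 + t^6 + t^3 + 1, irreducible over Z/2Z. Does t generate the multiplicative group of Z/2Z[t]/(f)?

|GF(2^9)^×| = 2^9 − 1 = 511. Prime factorization: 511 = 7·73.
f is primitive ⇔ t has order 511 in GF(2)[t]/(f), i.e. t^(511/q) ≠ 1 for each prime q | 511.
t^(73) mod f = 1
t^(7) mod f = t^7.
Since t^(73) = 1, the order of t divides 73 < 511; not primitive.

No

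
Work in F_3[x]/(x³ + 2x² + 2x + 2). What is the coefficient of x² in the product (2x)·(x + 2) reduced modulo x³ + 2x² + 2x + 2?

Multiply in F_3[x]: (2x)·(x + 2) = 2x² + x.
Reduced: 2x² + x.

2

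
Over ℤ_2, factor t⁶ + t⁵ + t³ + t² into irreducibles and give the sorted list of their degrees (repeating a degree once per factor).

1, 1, 1, 1, 2

Write g(t) = t⁶ + t⁵ + t³ + t².
Roots in ℤ_2: g(0) = 0 → root; g(1) = 0 → root.
Linear factors from roots: (t), (t + 1).
Complete factorization: g(t) = (t)^2·(t + 1)^2·(t² + t + 1).
Factor degrees with multiplicity: 1 + 1 + 1 + 1 + 2 = 6.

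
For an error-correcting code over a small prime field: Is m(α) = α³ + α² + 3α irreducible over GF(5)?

Check for roots in GF(5): m(0) = 0 → root; m(1) = 0 → root; m(2) = 3; m(3) = 0 → root; m(4) = 2.
m(0) = 0, so (α) divides m(α); m is reducible.

No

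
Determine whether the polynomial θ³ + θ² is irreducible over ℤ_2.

Write P(θ) = θ³ + θ².
Check for roots in ℤ_2: P(0) = 0 → root; P(1) = 0 → root.
P(0) = 0, so (θ) divides P(θ); P is reducible.

No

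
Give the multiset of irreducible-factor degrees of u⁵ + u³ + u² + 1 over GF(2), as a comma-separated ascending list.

Write f(u) = u⁵ + u³ + u² + 1.
Roots in GF(2): f(0) = 1; f(1) = 0 → root.
Linear factors from roots: (u + 1).
Complete factorization: f(u) = (u + 1)^3·(u² + u + 1).
Factor degrees with multiplicity: 1 + 1 + 1 + 2 = 5.

1, 1, 1, 2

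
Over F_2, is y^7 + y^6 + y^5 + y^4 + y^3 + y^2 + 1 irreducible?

Yes

Write f(y) = y^7 + y^6 + y^5 + y^4 + y^3 + y^2 + 1.
Check for roots in F_2: f(0) = 1; f(1) = 1.
No roots, so no linear factors.
Monic irreducibles of degree 2 over GF(2): y^2 + y + 1.
None of them divide f (all give nonzero remainder).
Monic irreducibles of degree 3 over GF(2): y^3 + y + 1, y^3 + y^2 + 1.
None of them divide f (all give nonzero remainder).
No irreducible factor of degree ≤ 3 exists, so f is irreducible over GF(2).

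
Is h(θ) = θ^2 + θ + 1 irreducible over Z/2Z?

Check for roots in Z/2Z: h(0) = 1; h(1) = 1.
No roots. A degree-2 polynomial over a field with no linear factor is irreducible.

Yes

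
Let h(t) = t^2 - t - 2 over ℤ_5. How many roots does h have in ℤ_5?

Evaluate at each of the 5 elements of ℤ_5:
h(0) = 3; h(1) = 3; h(2) = 0 → root; h(3) = 4; h(4) = 0 → root.
Roots: {2, 4}.

2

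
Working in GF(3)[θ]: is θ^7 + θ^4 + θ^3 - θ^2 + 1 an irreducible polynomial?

No

Write m(θ) = θ^7 + θ^4 + θ^3 - θ^2 + 1.
Check for roots in GF(3): m(0) = 1; m(1) = 0 → root; m(2) = 2.
m(1) = 0, so (θ − 1) divides m(θ); m is reducible.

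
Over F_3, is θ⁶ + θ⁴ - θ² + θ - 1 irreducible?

Yes

Write g(θ) = θ⁶ + θ⁴ - θ² + θ - 1.
Check for roots in F_3: g(0) = 2; g(1) = 1; g(2) = 2.
No roots, so no linear factors.
Monic irreducibles of degree 2 over GF(3): θ² + 1, θ² + θ - 1, θ² - θ - 1.
None of them divide g (all give nonzero remainder).
Degree-3 irreducible divisors: test the 8 monic irreducibles of degree 3 over GF(3).
None of them divide g (all give nonzero remainder).
No irreducible factor of degree ≤ 3 exists, so g is irreducible over GF(3).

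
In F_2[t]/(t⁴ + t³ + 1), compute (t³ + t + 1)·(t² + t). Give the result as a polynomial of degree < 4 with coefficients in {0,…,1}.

t^3

Multiply in F_2[t]: (t³ + t + 1)·(t² + t) = t⁵ + t⁴ + t³ + t.
Reduce using t⁴ ≡ t³ + 1 (mod t⁴ + t³ + 1).
Reduced: t³.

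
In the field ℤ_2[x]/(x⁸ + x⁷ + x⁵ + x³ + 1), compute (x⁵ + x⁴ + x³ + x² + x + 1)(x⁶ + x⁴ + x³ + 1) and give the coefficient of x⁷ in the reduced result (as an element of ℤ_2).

1

Multiply in ℤ_2[x]: (x⁵ + x⁴ + x³ + x² + x + 1)·(x⁶ + x⁴ + x³ + 1) = x¹¹ + x¹⁰ + x⁸ + x⁷ + x⁶ + x⁵ + x⁴ + x² + x + 1.
Reduce using x⁸ ≡ x⁷ + x⁵ + x³ + 1 (mod x⁸ + x⁷ + x⁵ + x³ + 1).
Reduced: x⁷ + x⁵ + x⁴ + x³ + x² + x + 1.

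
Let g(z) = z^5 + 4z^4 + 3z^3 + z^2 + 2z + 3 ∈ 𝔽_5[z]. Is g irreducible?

Yes

Check for roots in 𝔽_5: g(0) = 3; g(1) = 4; g(2) = 1; g(3) = 1; g(4) = 2.
No roots, so no linear factors.
Degree-2 irreducible divisors: test the 10 monic irreducibles of degree 2 over GF(5).
None of them divide g (all give nonzero remainder).
No irreducible factor of degree ≤ 2 exists, so g is irreducible over GF(5).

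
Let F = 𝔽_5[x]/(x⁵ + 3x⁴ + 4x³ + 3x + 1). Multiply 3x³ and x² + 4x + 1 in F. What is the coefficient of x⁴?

3

Multiply in 𝔽_5[x]: (3x³)·(x² + 4x + 1) = 3x⁵ + 2x⁴ + 3x³.
Reduce using x⁵ ≡ 2x⁴ + x³ + 2x + 4 (mod x⁵ + 3x⁴ + 4x³ + 3x + 1).
Reduced: 3x⁴ + x³ + x + 2.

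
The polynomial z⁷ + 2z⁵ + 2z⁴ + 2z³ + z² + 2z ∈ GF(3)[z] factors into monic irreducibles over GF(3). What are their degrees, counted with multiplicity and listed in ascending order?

Write h(z) = z⁷ + 2z⁵ + 2z⁴ + 2z³ + z² + 2z.
Roots in GF(3): h(0) = 0 → root; h(1) = 1; h(2) = 2.
Linear factors from roots: (z).
Complete factorization: h(z) = (z)·(z² + 2z + 2)·(z⁴ + z³ + z² + z + 1).
Factor degrees with multiplicity: 1 + 2 + 4 = 7.

1, 2, 4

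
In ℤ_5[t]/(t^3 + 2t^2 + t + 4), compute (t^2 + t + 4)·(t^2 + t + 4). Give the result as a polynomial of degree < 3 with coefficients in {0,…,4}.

3t^2 + 4t + 1

Multiply in ℤ_5[t]: (t^2 + t + 4)·(t^2 + t + 4) = t^4 + 2t^3 + 4t^2 + 3t + 1.
Reduce using t^3 ≡ 3t^2 + 4t + 1 (mod t^3 + 2t^2 + t + 4).
Reduced: 3t^2 + 4t + 1.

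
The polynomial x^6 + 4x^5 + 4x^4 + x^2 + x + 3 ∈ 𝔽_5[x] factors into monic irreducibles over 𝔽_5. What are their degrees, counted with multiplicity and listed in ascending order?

Write f(x) = x^6 + 4x^5 + 4x^4 + x^2 + x + 3.
Roots in 𝔽_5: f(0) = 3; f(1) = 4; f(2) = 0 → root; f(3) = 0 → root; f(4) = 4.
Linear factors from roots: (x + 3), (x + 2).
Complete factorization: f(x) = (x + 2)·(x + 3)^2·(x^3 + x^2 + 1).
Factor degrees with multiplicity: 1 + 1 + 1 + 3 = 6.

1, 1, 1, 3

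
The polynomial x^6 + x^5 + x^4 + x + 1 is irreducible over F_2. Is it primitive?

Yes

Write f(x) = x^6 + x^5 + x^4 + x + 1.
|GF(2^6)^×| = 2^6 − 1 = 63. Prime factorization: 63 = 3^2·7.
f is primitive ⇔ x has order 63 in GF(2)[x]/(f), i.e. x^(63/q) ≠ 1 for each prime q | 63.
x^(21) mod f = x^4 + x^3 + 1.
x^(9) mod f = x^5 + x^2 + x + 1.
None equal 1, so x has full order 63; f is primitive.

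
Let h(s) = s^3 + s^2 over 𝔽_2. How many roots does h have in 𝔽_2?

Evaluate at each of the 2 elements of 𝔽_2:
h(0) = 0 → root; h(1) = 0 → root.
Roots: {0, 1}.

2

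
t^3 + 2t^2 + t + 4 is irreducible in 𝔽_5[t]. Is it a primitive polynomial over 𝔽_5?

Write f(t) = t^3 + 2t^2 + t + 4.
|GF(5^3)^×| = 5^3 − 1 = 124. Prime factorization: 124 = 2^2·31.
f is primitive ⇔ t has order 124 in GF(5)[t]/(f), i.e. t^(124/q) ≠ 1 for each prime q | 124.
t^(62) mod f = 1
t^(4) mod f = 3t^2 + 3t + 3.
Since t^(62) = 1, the order of t divides 62 < 124; not primitive.

No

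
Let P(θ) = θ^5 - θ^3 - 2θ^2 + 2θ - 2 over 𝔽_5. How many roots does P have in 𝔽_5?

Evaluate at each of the 5 elements of 𝔽_5:
P(0) = 3; P(1) = 3; P(2) = 3; P(3) = 2; P(4) = 4.
No element is a root.

0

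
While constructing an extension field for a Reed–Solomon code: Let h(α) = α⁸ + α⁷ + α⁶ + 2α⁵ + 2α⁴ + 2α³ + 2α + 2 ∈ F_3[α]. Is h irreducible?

Check for roots in F_3: h(0) = 2; h(1) = 1; h(2) = 2.
No roots, so no linear factors.
Monic irreducibles of degree 2 over GF(3): α² + 1, α² + α + 2, α² + 2α + 2.
None of them divide h (all give nonzero remainder).
Degree-3 irreducible divisors: test the 8 monic irreducibles of degree 3 over GF(3).
None of them divide h (all give nonzero remainder).
Degree-4 irreducible divisors: test the 18 monic irreducibles of degree 4 over GF(3).
None of them divide h (all give nonzero remainder).
No irreducible factor of degree ≤ 4 exists, so h is irreducible over GF(3).

Yes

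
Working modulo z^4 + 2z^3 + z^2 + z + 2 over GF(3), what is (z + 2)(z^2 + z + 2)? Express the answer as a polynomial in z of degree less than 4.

z^3 + z + 1

Multiply in GF(3)[z]: (z + 2)·(z^2 + z + 2) = z^3 + z + 1.
Reduced: z^3 + z + 1.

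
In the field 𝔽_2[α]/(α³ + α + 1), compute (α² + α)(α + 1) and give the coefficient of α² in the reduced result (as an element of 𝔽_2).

0

Multiply in 𝔽_2[α]: (α² + α)·(α + 1) = α³ + α.
Reduce using α³ ≡ α + 1 (mod α³ + α + 1).
Reduced: 1.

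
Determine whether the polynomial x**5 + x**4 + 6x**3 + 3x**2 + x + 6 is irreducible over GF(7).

No

Write g(x) = x**5 + x**4 + 6x**3 + 3x**2 + x + 6.
Check for roots in GF(7): g(0) = 6; g(1) = 4; g(2) = 4; g(3) = 4; g(4) = 0 → root; g(5) = 1; g(6) = 2.
g(4) = 0, so (x − 4) divides g(x); g is reducible.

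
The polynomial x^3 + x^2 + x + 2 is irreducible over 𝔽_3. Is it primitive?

Write f(x) = x^3 + x^2 + x + 2.
|GF(3^3)^×| = 3^3 − 1 = 26. Prime factorization: 26 = 2·13.
f is primitive ⇔ x has order 26 in GF(3)[x]/(f), i.e. x^(26/q) ≠ 1 for each prime q | 26.
x^(13) mod f = 1
x^(2) mod f = x^2.
Since x^(13) = 1, the order of x divides 13 < 26; not primitive.

No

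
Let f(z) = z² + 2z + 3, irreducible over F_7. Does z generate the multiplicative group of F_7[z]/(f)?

|GF(7^2)^×| = 7^2 − 1 = 48. Prime factorization: 48 = 2^4·3.
f is primitive ⇔ z has order 48 in GF(7)[z]/(f), i.e. z^(48/q) ≠ 1 for each prime q | 48.
z^(24) mod f = 6.
z^(16) mod f = 2.
None equal 1, so z has full order 48; f is primitive.

Yes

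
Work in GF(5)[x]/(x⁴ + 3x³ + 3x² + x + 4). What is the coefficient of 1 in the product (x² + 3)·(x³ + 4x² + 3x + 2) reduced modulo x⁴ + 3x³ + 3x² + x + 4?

2

Multiply in GF(5)[x]: (x² + 3)·(x³ + 4x² + 3x + 2) = x⁵ + 4x⁴ + x³ + 4x² + 4x + 1.
Reduce using x⁴ ≡ 2x³ + 2x² + 4x + 1 (mod x⁴ + 3x³ + 3x² + x + 4).
Reduced: 4x + 2.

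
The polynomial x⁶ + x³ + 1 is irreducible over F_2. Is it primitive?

Write f(x) = x⁶ + x³ + 1.
|GF(2^6)^×| = 2^6 − 1 = 63. Prime factorization: 63 = 3^2·7.
f is primitive ⇔ x has order 63 in GF(2)[x]/(f), i.e. x^(63/q) ≠ 1 for each prime q | 63.
x^(21) mod f = x³.
x^(9) mod f = 1
Since x^(9) = 1, the order of x divides 9 < 63; not primitive.

No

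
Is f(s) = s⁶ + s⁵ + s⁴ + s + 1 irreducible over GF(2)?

Yes

Check for roots in GF(2): f(0) = 1; f(1) = 1.
No roots, so no linear factors.
Monic irreducibles of degree 2 over GF(2): s² + s + 1.
None of them divide f (all give nonzero remainder).
Monic irreducibles of degree 3 over GF(2): s³ + s + 1, s³ + s² + 1.
None of them divide f (all give nonzero remainder).
No irreducible factor of degree ≤ 3 exists, so f is irreducible over GF(2).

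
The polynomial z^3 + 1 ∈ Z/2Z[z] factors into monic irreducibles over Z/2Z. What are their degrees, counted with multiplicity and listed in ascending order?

1, 2

Write g(z) = z^3 + 1.
Roots in Z/2Z: g(0) = 1; g(1) = 0 → root.
Linear factors from roots: (z + 1).
Complete factorization: g(z) = (z + 1)·(z^2 + z + 1).
Factor degrees with multiplicity: 1 + 2 = 3.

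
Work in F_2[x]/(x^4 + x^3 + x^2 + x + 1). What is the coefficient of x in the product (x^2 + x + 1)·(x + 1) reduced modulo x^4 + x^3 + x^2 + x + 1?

0

Multiply in F_2[x]: (x^2 + x + 1)·(x + 1) = x^3 + 1.
Reduced: x^3 + 1.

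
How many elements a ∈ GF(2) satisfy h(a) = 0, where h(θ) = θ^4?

Evaluate at each of the 2 elements of GF(2):
h(0) = 0 → root; h(1) = 1.
Roots: {0}.

1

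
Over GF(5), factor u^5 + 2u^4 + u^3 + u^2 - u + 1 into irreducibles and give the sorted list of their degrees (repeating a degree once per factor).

Write g(u) = u^5 + 2u^4 + u^3 + u^2 - u + 1.
Roots in GF(5): g(0) = 1; g(1) = 0 → root; g(2) = 0 → root; g(3) = 4; g(4) = 3.
Linear factors from roots: (u - 1), (u - 2).
Complete factorization: g(u) = (u - 2)·(u - 1)·(u^3 - u - 2).
Factor degrees with multiplicity: 1 + 1 + 3 = 5.

1, 1, 3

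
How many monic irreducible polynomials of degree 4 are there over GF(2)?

x^(2^4) − x is the product of all monic irreducibles of degree dividing 4; Möbius inversion gives N = (1/4) Σ μ(4/d)·2^d.
Divisors of 4: 1, 2, 4; μ(4/d) for each: 0, -1, 1.
Σ = − 2^2 + 2^4 = 12.
N = 12/4 = 3.

3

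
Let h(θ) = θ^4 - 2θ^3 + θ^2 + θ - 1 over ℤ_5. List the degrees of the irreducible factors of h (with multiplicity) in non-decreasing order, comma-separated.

1, 1, 2

Roots in ℤ_5: h(0) = 4; h(1) = 0 → root; h(2) = 0 → root; h(3) = 3; h(4) = 2.
Linear factors from roots: (θ - 1), (θ - 2).
Complete factorization: h(θ) = (θ - 2)·(θ - 1)·(θ^2 + θ + 2).
Factor degrees with multiplicity: 1 + 1 + 2 = 4.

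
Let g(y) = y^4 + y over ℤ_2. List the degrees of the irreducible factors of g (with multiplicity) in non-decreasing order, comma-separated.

Roots in ℤ_2: g(0) = 0 → root; g(1) = 0 → root.
Linear factors from roots: (y), (y + 1).
Complete factorization: g(y) = (y)·(y + 1)·(y^2 + y + 1).
Factor degrees with multiplicity: 1 + 1 + 2 = 4.

1, 1, 2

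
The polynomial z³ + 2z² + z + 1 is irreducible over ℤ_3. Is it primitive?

Write f(z) = z³ + 2z² + z + 1.
|GF(3^3)^×| = 3^3 − 1 = 26. Prime factorization: 26 = 2·13.
f is primitive ⇔ z has order 26 in GF(3)[z]/(f), i.e. z^(26/q) ≠ 1 for each prime q | 26.
z^(13) mod f = 2.
z^(2) mod f = z².
None equal 1, so z has full order 26; f is primitive.

Yes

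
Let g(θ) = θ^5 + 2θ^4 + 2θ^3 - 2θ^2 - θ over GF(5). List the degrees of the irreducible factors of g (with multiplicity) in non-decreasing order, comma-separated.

Roots in GF(5): g(0) = 0 → root; g(1) = 2; g(2) = 0 → root; g(3) = 3; g(4) = 3.
Linear factors from roots: (θ), (θ - 2).
Complete factorization: g(θ) = (θ)·(θ - 2)·(θ^3 - θ^2 - 2).
Factor degrees with multiplicity: 1 + 1 + 3 = 5.

1, 1, 3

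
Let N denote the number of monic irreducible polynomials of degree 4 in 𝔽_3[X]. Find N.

18

x^(3^4) − x is the product of all monic irreducibles of degree dividing 4; Möbius inversion gives N = (1/4) Σ μ(4/d)·3^d.
Divisors of 4: 1, 2, 4; μ(4/d) for each: 0, -1, 1.
Σ = − 3^2 + 3^4 = 72.
N = 72/4 = 18.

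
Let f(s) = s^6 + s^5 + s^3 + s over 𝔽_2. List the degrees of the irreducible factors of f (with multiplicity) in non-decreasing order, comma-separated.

1, 1, 4

Roots in 𝔽_2: f(0) = 0 → root; f(1) = 0 → root.
Linear factors from roots: (s), (s + 1).
Complete factorization: f(s) = (s)·(s + 1)·(s^4 + s + 1).
Factor degrees with multiplicity: 1 + 1 + 4 = 6.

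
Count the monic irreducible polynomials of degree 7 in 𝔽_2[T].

18

By the necklace-counting formula, N_2(7) = (1/7) Σ_{d|7} μ(7/d)·2^d.
Divisors of 7: 1, 7; μ(7/d) for each: -1, 1.
Σ = − 2^1 + 2^7 = 126.
N = 126/7 = 18.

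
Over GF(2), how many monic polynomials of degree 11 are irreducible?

186

The number of monic irreducibles of degree 11 over GF(2) is (1/11)·Σ_{d∣11} μ(11/d) 2^d.
Divisors of 11: 1, 11; μ(11/d) for each: -1, 1.
Σ = − 2^1 + 2^11 = 2046.
N = 2046/11 = 186.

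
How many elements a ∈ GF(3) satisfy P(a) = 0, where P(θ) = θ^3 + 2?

1

Evaluate at each of the 3 elements of GF(3):
P(0) = 2; P(1) = 0 → root; P(2) = 1.
Roots: {1}.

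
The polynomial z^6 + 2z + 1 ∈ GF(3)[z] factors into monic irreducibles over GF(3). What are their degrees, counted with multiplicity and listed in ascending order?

Write f(z) = z^6 + 2z + 1.
Roots in GF(3): f(0) = 1; f(1) = 1; f(2) = 0 → root.
Linear factors from roots: (z + 1).
Complete factorization: f(z) = (z + 1)·(z^2 + z + 2)·(z^3 + z^2 + z + 2).
Factor degrees with multiplicity: 1 + 2 + 3 = 6.

1, 2, 3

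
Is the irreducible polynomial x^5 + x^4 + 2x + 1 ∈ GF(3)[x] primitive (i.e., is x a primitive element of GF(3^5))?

Yes

Write f(x) = x^5 + x^4 + 2x + 1.
|GF(3^5)^×| = 3^5 − 1 = 242. Prime factorization: 242 = 2·11^2.
f is primitive ⇔ x has order 242 in GF(3)[x]/(f), i.e. x^(242/q) ≠ 1 for each prime q | 242.
x^(121) mod f = 2.
x^(22) mod f = x^3 + 2.
None equal 1, so x has full order 242; f is primitive.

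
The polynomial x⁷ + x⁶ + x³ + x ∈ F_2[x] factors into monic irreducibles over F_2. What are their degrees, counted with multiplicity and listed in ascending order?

1, 1, 2, 3

Write g(x) = x⁷ + x⁶ + x³ + x.
Roots in F_2: g(0) = 0 → root; g(1) = 0 → root.
Linear factors from roots: (x), (x + 1).
Complete factorization: g(x) = (x)·(x + 1)·(x² + x + 1)·(x³ + x² + 1).
Factor degrees with multiplicity: 1 + 1 + 2 + 3 = 7.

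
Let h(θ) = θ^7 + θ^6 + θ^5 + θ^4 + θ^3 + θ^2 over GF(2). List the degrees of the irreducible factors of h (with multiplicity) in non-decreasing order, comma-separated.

Roots in GF(2): h(0) = 0 → root; h(1) = 0 → root.
Linear factors from roots: (θ), (θ + 1).
Complete factorization: h(θ) = (θ + 1)·(θ)^2·(θ^2 + θ + 1)^2.
Factor degrees with multiplicity: 1 + 1 + 1 + 2 + 2 = 7.

1, 1, 1, 2, 2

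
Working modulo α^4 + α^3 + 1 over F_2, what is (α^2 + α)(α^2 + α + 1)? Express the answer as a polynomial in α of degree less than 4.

Multiply in F_2[α]: (α^2 + α)·(α^2 + α + 1) = α^4 + α.
Reduce using α^4 ≡ α^3 + 1 (mod α^4 + α^3 + 1).
Reduced: α^3 + α + 1.

α^3 + α + 1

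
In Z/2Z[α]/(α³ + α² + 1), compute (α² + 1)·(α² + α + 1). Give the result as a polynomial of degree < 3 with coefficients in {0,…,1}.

Multiply in Z/2Z[α]: (α² + 1)·(α² + α + 1) = α⁴ + α³ + α + 1.
Reduce using α³ ≡ α² + 1 (mod α³ + α² + 1).
Reduced: 1.

1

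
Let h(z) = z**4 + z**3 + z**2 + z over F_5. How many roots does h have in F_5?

Evaluate at each of the 5 elements of F_5:
h(0) = 0 → root; h(1) = 4; h(2) = 0 → root; h(3) = 0 → root; h(4) = 0 → root.
Roots: {0, 2, 3, 4}.

4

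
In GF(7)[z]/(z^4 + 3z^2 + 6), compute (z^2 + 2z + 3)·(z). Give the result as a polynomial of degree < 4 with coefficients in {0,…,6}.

z^3 + 2z^2 + 3z

Multiply in GF(7)[z]: (z^2 + 2z + 3)·(z) = z^3 + 2z^2 + 3z.
Reduced: z^3 + 2z^2 + 3z.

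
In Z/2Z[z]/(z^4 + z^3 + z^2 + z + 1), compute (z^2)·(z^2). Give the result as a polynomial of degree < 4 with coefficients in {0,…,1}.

Multiply in Z/2Z[z]: (z^2)·(z^2) = z^4.
Reduce using z^4 ≡ z^3 + z^2 + z + 1 (mod z^4 + z^3 + z^2 + z + 1).
Reduced: z^3 + z^2 + z + 1.

z^3 + z^2 + z + 1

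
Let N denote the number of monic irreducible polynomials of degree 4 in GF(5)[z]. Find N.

150

x^(5^4) − x is the product of all monic irreducibles of degree dividing 4; Möbius inversion gives N = (1/4) Σ μ(4/d)·5^d.
Divisors of 4: 1, 2, 4; μ(4/d) for each: 0, -1, 1.
Σ = − 5^2 + 5^4 = 600.
N = 600/4 = 150.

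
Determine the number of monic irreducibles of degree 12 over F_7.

1153430600

The number of monic irreducibles of degree 12 over GF(7) is (1/12)·Σ_{d∣12} μ(12/d) 7^d.
Divisors of 12: 1, 2, 3, 4, 6, 12; μ(12/d) for each: 0, 1, 0, -1, -1, 1.
Σ = 7^2 − 7^4 − 7^6 + 7^12 = 13841167200.
N = 13841167200/12 = 1153430600.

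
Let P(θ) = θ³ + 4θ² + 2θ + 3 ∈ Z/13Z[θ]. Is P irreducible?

Check each element of Z/13Z for a root: P(0)=3, P(1)=10, P(2)=5, P(3)=7, P(4)=9, P(5)=4, P(6)=11, P(7)=10, P(8)=7, P(9)=8, P(10)=6, P(11)=7, P(12)=4.
No roots. A degree-3 polynomial over a field with no linear factor is irreducible.

Yes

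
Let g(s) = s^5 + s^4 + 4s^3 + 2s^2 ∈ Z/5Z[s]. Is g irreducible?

Check for roots in Z/5Z: g(0) = 0 → root; g(1) = 3; g(2) = 3; g(3) = 0 → root; g(4) = 3.
g(0) = 0, so (s) divides g(s); g is reducible.

No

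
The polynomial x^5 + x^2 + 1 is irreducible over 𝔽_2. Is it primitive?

Yes

Write f(x) = x^5 + x^2 + 1.
|GF(2^5)^×| = 2^5 − 1 = 31. Prime factorization: 31 = 31.
f is primitive ⇔ x has order 31 in GF(2)[x]/(f), i.e. x^(31/q) ≠ 1 for each prime q | 31.
x^(1) mod f = x.
None equal 1, so x has full order 31; f is primitive.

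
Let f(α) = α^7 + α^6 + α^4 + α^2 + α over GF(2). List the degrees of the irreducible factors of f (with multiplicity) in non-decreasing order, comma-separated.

1, 2, 2, 2

Roots in GF(2): f(0) = 0 → root; f(1) = 1.
Linear factors from roots: (α).
Complete factorization: f(α) = (α)·(α^2 + α + 1)^3.
Factor degrees with multiplicity: 1 + 2 + 2 + 2 = 7.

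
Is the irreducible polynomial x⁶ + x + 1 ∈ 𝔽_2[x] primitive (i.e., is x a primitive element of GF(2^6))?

Yes

Write f(x) = x⁶ + x + 1.
|GF(2^6)^×| = 2^6 − 1 = 63. Prime factorization: 63 = 3^2·7.
f is primitive ⇔ x has order 63 in GF(2)[x]/(f), i.e. x^(63/q) ≠ 1 for each prime q | 63.
x^(21) mod f = x⁵ + x⁴ + x³ + x + 1.
x^(9) mod f = x⁴ + x³.
None equal 1, so x has full order 63; f is primitive.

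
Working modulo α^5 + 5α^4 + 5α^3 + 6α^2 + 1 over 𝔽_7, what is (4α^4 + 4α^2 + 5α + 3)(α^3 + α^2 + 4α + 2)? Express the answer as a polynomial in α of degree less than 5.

2α^4 + 2α^2 + 3α + 3

Multiply in 𝔽_7[α]: (4α^4 + 4α^2 + 5α + 3)·(α^3 + α^2 + 4α + 2) = 4α^7 + 4α^6 + 6α^5 + 3α^4 + 3α^3 + 3α^2 + α + 6.
Reduce using α^5 ≡ 2α^4 + 2α^3 + α^2 + 6 (mod α^5 + 5α^4 + 5α^3 + 6α^2 + 1).
Reduced: 2α^4 + 2α^2 + 3α + 3.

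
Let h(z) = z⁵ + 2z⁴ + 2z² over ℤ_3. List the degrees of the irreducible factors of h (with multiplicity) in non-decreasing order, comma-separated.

Roots in ℤ_3: h(0) = 0 → root; h(1) = 2; h(2) = 0 → root.
Linear factors from roots: (z), (z + 1).
Complete factorization: h(z) = (z + 1)·(z)^2·(z² + z + 2).
Factor degrees with multiplicity: 1 + 1 + 1 + 2 = 5.

1, 1, 1, 2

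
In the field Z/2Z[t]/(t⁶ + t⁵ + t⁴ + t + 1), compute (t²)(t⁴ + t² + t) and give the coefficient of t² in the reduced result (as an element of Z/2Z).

0

Multiply in Z/2Z[t]: (t²)·(t⁴ + t² + t) = t⁶ + t⁴ + t³.
Reduce using t⁶ ≡ t⁵ + t⁴ + t + 1 (mod t⁶ + t⁵ + t⁴ + t + 1).
Reduced: t⁵ + t³ + t + 1.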